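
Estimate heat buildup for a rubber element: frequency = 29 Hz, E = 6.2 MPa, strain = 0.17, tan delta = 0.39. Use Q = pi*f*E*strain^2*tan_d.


Q = pi * f * E * strain^2 * tan_d
= pi * 29 * 6.2 * 0.17^2 * 0.39
= pi * 29 * 6.2 * 0.0289 * 0.39
= 6.3665

Q = 6.3665


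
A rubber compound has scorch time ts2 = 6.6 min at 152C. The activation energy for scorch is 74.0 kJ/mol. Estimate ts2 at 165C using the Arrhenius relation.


Convert temperatures: T1 = 152 + 273.15 = 425.15 K, T2 = 165 + 273.15 = 438.15 K
ts2_new = 6.6 * exp(74000 / 8.314 * (1/438.15 - 1/425.15))
1/T2 - 1/T1 = -6.9788e-05
ts2_new = 3.55 min

3.55 min


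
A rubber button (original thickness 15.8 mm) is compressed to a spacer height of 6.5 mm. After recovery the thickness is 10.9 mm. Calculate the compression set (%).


CS = (t0 - recovered) / (t0 - ts) * 100
= (15.8 - 10.9) / (15.8 - 6.5) * 100
= 4.9 / 9.3 * 100
= 52.7%

52.7%


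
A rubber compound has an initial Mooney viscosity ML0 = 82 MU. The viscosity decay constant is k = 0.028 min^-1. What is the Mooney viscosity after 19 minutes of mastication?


ML = ML0 * exp(-k * t)
ML = 82 * exp(-0.028 * 19)
ML = 82 * 0.5874
ML = 48.17 MU

48.17 MU


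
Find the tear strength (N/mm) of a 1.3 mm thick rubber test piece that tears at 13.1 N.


Tear strength = force / thickness
= 13.1 / 1.3
= 10.08 N/mm

10.08 N/mm


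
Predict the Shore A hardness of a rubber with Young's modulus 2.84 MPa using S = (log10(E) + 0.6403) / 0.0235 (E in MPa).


log10(E) = 0.0235*S - 0.6403  =>  S = (log10(E) + 0.6403) / 0.0235
log10(2.84) = 0.453318
S = (0.453318 + 0.6403) / 0.0235 = 1.093618 / 0.0235
S = 46.5

Shore A = 46.5


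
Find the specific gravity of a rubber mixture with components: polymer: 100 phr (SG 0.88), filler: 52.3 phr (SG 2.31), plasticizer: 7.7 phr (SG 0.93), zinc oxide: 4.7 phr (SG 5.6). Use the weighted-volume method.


Sum of weights = 164.7
Volume contributions:
  polymer: 100/0.88 = 113.6364
  filler: 52.3/2.31 = 22.6407
  plasticizer: 7.7/0.93 = 8.2796
  zinc oxide: 4.7/5.6 = 0.8393
Sum of volumes = 145.3959
SG = 164.7 / 145.3959 = 1.133

SG = 1.133


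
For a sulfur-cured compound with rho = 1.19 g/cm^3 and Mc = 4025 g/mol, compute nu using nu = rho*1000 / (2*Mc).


nu = rho * 1000 / (2 * Mc)
nu = 1.19 * 1000 / (2 * 4025)
nu = 1190.0 / 8050
nu = 0.1478 mol/L

0.1478 mol/L


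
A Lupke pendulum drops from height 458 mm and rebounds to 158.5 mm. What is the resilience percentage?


Resilience = h_rebound / h_drop * 100
= 158.5 / 458 * 100
= 34.6%

34.6%


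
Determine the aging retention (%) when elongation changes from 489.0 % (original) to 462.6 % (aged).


Retention = aged / original * 100
= 462.6 / 489.0 * 100
= 94.6%

94.6%


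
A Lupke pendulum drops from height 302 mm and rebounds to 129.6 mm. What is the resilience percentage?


Resilience = h_rebound / h_drop * 100
= 129.6 / 302 * 100
= 42.9%

42.9%


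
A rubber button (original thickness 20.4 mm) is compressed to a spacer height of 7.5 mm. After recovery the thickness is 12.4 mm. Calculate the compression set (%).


CS = (t0 - recovered) / (t0 - ts) * 100
= (20.4 - 12.4) / (20.4 - 7.5) * 100
= 8.0 / 12.9 * 100
= 62.0%

62.0%


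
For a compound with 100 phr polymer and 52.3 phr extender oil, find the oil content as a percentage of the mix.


Oil % = oil / (100 + oil) * 100
= 52.3 / (100 + 52.3) * 100
= 52.3 / 152.3 * 100
= 34.34%

34.34%


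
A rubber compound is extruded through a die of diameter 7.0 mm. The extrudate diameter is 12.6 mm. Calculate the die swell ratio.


Die swell ratio = D_extrudate / D_die
= 12.6 / 7.0
= 1.8

Die swell = 1.8


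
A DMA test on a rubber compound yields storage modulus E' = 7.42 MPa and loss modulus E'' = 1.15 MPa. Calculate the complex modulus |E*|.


|E*| = sqrt(E'^2 + E''^2)
= sqrt(7.42^2 + 1.15^2)
= sqrt(55.0564 + 1.3225)
= 7.509 MPa

7.509 MPa


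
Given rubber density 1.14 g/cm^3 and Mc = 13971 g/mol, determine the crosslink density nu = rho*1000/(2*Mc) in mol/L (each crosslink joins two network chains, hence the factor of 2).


nu = rho * 1000 / (2 * Mc)
nu = 1.14 * 1000 / (2 * 13971)
nu = 1140.0 / 27942
nu = 0.0408 mol/L

0.0408 mol/L


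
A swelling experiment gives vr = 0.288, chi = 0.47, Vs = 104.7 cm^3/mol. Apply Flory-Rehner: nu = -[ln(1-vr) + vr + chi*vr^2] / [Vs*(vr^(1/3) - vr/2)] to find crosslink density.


ln(1 - vr) = ln(1 - 0.288) = -0.3397
Numerator = -((-0.3397) + 0.288 + 0.47 * 0.288^2) = 0.0127
Denominator = 104.7 * (0.288^(1/3) - 0.288/2) = 54.0656
nu = 0.0127 / 54.0656 = 2.3478e-04 mol/cm^3

2.3478e-04 mol/cm^3


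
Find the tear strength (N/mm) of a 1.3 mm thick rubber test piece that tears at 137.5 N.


Tear strength = force / thickness
= 137.5 / 1.3
= 105.77 N/mm

105.77 N/mm


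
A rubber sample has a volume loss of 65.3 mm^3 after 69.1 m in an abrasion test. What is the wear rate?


Rate = volume_loss / distance
= 65.3 / 69.1
= 0.945 mm^3/m

0.945 mm^3/m


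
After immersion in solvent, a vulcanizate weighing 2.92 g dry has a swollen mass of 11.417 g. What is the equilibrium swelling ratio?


Q = W_swollen / W_dry
Q = 11.417 / 2.92
Q = 3.91

Q = 3.91


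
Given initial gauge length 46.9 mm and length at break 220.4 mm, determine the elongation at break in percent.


Elongation = (Lf - L0) / L0 * 100
= (220.4 - 46.9) / 46.9 * 100
= 173.5 / 46.9 * 100
= 369.9%

369.9%


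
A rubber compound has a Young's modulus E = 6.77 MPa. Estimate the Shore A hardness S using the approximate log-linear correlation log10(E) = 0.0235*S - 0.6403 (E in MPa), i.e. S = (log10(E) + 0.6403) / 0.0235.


log10(E) = 0.0235*S - 0.6403  =>  S = (log10(E) + 0.6403) / 0.0235
log10(6.77) = 0.830589
S = (0.830589 + 0.6403) / 0.0235 = 1.470889 / 0.0235
S = 62.6

Shore A = 62.6


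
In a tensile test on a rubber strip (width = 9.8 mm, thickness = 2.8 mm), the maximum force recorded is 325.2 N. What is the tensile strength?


Area = width * thickness = 9.8 * 2.8 = 27.44 mm^2
TS = force / area = 325.2 / 27.44 = 11.85 MPa

11.85 MPa


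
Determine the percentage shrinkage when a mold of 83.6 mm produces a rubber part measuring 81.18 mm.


Shrinkage = (mold - part) / mold * 100
= (83.6 - 81.18) / 83.6 * 100
= 2.42 / 83.6 * 100
= 2.89%

2.89%


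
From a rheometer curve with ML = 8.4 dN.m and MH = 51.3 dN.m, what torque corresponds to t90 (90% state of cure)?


M90 = ML + 0.9 * (MH - ML)
M90 = 8.4 + 0.9 * (51.3 - 8.4)
M90 = 8.4 + 0.9 * 42.9
M90 = 47.01 dN.m

47.01 dN.m


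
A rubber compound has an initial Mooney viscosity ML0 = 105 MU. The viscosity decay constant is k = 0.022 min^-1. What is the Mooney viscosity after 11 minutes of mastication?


ML = ML0 * exp(-k * t)
ML = 105 * exp(-0.022 * 11)
ML = 105 * 0.7851
ML = 82.43 MU

82.43 MU


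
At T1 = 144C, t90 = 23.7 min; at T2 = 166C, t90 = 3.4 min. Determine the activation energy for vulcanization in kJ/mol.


T1 = 417.15 K, T2 = 439.15 K
1/T1 - 1/T2 = 1.2009e-04
ln(t1/t2) = ln(23.7/3.4) = 1.9417
Ea = 8.314 * 1.9417 / 1.2009e-04 = 134423.2896 J/mol
Ea = 134.42 kJ/mol

134.42 kJ/mol


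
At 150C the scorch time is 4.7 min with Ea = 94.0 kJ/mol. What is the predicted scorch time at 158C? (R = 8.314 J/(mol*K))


Convert temperatures: T1 = 150 + 273.15 = 423.15 K, T2 = 158 + 273.15 = 431.15 K
ts2_new = 4.7 * exp(94000 / 8.314 * (1/431.15 - 1/423.15))
1/T2 - 1/T1 = -4.3850e-05
ts2_new = 2.86 min

2.86 min


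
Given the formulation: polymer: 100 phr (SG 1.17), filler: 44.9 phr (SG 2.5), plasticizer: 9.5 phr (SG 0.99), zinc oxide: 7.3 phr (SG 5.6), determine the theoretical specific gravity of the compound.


Sum of weights = 161.7
Volume contributions:
  polymer: 100/1.17 = 85.4701
  filler: 44.9/2.5 = 17.9600
  plasticizer: 9.5/0.99 = 9.5960
  zinc oxide: 7.3/5.6 = 1.3036
Sum of volumes = 114.3296
SG = 161.7 / 114.3296 = 1.414

SG = 1.414


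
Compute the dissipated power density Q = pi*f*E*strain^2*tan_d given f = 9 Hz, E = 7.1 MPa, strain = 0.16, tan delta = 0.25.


Q = pi * f * E * strain^2 * tan_d
= pi * 9 * 7.1 * 0.16^2 * 0.25
= pi * 9 * 7.1 * 0.0256 * 0.25
= 1.2848

Q = 1.2848


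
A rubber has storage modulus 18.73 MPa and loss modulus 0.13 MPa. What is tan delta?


tan delta = E'' / E'
= 0.13 / 18.73
= 0.0069

tan delta = 0.0069


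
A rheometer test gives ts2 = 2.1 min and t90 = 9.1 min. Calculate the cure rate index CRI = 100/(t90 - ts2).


CRI = 100 / (t90 - ts2)
= 100 / (9.1 - 2.1)
= 100 / 7.0
= 14.29 min^-1

14.29 min^-1


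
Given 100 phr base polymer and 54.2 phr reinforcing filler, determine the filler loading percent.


Filler % = filler / (rubber + filler) * 100
= 54.2 / (100 + 54.2) * 100
= 54.2 / 154.2 * 100
= 35.15%

35.15%


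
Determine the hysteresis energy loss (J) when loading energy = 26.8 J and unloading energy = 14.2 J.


Hysteresis loss = loading - unloading
= 26.8 - 14.2
= 12.6 J

12.6 J


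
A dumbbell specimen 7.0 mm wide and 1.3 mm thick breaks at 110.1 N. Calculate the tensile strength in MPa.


Area = width * thickness = 7.0 * 1.3 = 9.1 mm^2
TS = force / area = 110.1 / 9.1 = 12.1 MPa

12.1 MPa


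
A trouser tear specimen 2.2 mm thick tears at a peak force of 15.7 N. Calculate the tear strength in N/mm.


Tear strength = force / thickness
= 15.7 / 2.2
= 7.14 N/mm

7.14 N/mm


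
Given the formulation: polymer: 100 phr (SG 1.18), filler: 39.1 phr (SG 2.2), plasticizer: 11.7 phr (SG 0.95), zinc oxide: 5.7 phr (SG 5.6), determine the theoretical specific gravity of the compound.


Sum of weights = 156.5
Volume contributions:
  polymer: 100/1.18 = 84.7458
  filler: 39.1/2.2 = 17.7727
  plasticizer: 11.7/0.95 = 12.3158
  zinc oxide: 5.7/5.6 = 1.0179
Sum of volumes = 115.8521
SG = 156.5 / 115.8521 = 1.351

SG = 1.351


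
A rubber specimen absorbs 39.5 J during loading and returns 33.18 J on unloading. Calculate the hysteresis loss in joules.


Hysteresis loss = loading - unloading
= 39.5 - 33.18
= 6.32 J

6.32 J


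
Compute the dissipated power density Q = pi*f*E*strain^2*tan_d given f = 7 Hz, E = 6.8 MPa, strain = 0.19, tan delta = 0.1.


Q = pi * f * E * strain^2 * tan_d
= pi * 7 * 6.8 * 0.19^2 * 0.1
= pi * 7 * 6.8 * 0.0361 * 0.1
= 0.5398

Q = 0.5398


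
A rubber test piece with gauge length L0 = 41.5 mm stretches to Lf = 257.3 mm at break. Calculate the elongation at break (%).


Elongation = (Lf - L0) / L0 * 100
= (257.3 - 41.5) / 41.5 * 100
= 215.8 / 41.5 * 100
= 520.0%

520.0%


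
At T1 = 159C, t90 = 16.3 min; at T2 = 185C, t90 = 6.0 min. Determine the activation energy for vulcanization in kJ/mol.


T1 = 432.15 K, T2 = 458.15 K
1/T1 - 1/T2 = 1.3132e-04
ln(t1/t2) = ln(16.3/6.0) = 0.9994
Ea = 8.314 * 0.9994 / 1.3132e-04 = 63273.3277 J/mol
Ea = 63.27 kJ/mol

63.27 kJ/mol


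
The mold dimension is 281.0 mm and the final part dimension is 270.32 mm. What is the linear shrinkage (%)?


Shrinkage = (mold - part) / mold * 100
= (281.0 - 270.32) / 281.0 * 100
= 10.68 / 281.0 * 100
= 3.8%

3.8%


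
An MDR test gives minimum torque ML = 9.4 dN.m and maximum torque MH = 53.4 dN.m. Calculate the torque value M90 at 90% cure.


M90 = ML + 0.9 * (MH - ML)
M90 = 9.4 + 0.9 * (53.4 - 9.4)
M90 = 9.4 + 0.9 * 44.0
M90 = 49.0 dN.m

49.0 dN.m


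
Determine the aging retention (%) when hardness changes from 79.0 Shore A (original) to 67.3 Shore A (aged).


Retention = aged / original * 100
= 67.3 / 79.0 * 100
= 85.2%

85.2%


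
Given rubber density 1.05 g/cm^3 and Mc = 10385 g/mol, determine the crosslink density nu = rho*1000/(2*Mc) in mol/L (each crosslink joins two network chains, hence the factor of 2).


nu = rho * 1000 / (2 * Mc)
nu = 1.05 * 1000 / (2 * 10385)
nu = 1050.0 / 20770
nu = 0.0506 mol/L

0.0506 mol/L


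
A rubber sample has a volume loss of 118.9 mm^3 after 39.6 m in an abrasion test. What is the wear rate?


Rate = volume_loss / distance
= 118.9 / 39.6
= 3.003 mm^3/m

3.003 mm^3/m


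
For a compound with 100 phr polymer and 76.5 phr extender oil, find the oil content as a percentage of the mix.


Oil % = oil / (100 + oil) * 100
= 76.5 / (100 + 76.5) * 100
= 76.5 / 176.5 * 100
= 43.34%

43.34%


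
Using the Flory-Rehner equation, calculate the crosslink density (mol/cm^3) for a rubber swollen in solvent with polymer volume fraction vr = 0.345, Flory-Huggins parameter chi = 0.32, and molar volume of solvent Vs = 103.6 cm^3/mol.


ln(1 - vr) = ln(1 - 0.345) = -0.4231
Numerator = -((-0.4231) + 0.345 + 0.32 * 0.345^2) = 0.0400
Denominator = 103.6 * (0.345^(1/3) - 0.345/2) = 54.7897
nu = 0.0400 / 54.7897 = 7.3065e-04 mol/cm^3

7.3065e-04 mol/cm^3


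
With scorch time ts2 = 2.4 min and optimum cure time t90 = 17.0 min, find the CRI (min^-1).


CRI = 100 / (t90 - ts2)
= 100 / (17.0 - 2.4)
= 100 / 14.6
= 6.85 min^-1

6.85 min^-1


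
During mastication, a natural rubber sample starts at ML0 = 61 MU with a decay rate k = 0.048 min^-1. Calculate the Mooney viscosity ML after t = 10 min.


ML = ML0 * exp(-k * t)
ML = 61 * exp(-0.048 * 10)
ML = 61 * 0.6188
ML = 37.75 MU

37.75 MU


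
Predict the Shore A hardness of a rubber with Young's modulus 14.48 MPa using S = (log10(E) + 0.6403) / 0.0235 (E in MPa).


log10(E) = 0.0235*S - 0.6403  =>  S = (log10(E) + 0.6403) / 0.0235
log10(14.48) = 1.160769
S = (1.160769 + 0.6403) / 0.0235 = 1.801069 / 0.0235
S = 76.6

Shore A = 76.6


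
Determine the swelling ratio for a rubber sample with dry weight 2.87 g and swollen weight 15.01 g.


Q = W_swollen / W_dry
Q = 15.01 / 2.87
Q = 5.23

Q = 5.23


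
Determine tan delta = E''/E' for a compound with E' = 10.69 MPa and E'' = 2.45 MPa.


tan delta = E'' / E'
= 2.45 / 10.69
= 0.2292

tan delta = 0.2292


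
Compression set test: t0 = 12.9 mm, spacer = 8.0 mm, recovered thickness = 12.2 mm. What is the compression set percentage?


CS = (t0 - recovered) / (t0 - ts) * 100
= (12.9 - 12.2) / (12.9 - 8.0) * 100
= 0.7 / 4.9 * 100
= 14.3%

14.3%


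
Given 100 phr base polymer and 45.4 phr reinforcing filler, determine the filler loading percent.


Filler % = filler / (rubber + filler) * 100
= 45.4 / (100 + 45.4) * 100
= 45.4 / 145.4 * 100
= 31.22%

31.22%


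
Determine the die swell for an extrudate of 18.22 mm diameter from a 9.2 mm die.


Die swell ratio = D_extrudate / D_die
= 18.22 / 9.2
= 1.98

Die swell = 1.98


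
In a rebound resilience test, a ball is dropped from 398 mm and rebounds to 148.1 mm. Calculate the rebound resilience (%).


Resilience = h_rebound / h_drop * 100
= 148.1 / 398 * 100
= 37.2%

37.2%


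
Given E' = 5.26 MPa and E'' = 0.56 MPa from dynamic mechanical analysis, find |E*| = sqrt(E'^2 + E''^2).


|E*| = sqrt(E'^2 + E''^2)
= sqrt(5.26^2 + 0.56^2)
= sqrt(27.6676 + 0.3136)
= 5.29 MPa

5.29 MPa


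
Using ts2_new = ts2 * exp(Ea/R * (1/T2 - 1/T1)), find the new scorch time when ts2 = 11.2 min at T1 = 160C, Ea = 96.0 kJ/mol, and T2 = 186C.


Convert temperatures: T1 = 160 + 273.15 = 433.15 K, T2 = 186 + 273.15 = 459.15 K
ts2_new = 11.2 * exp(96000 / 8.314 * (1/459.15 - 1/433.15))
1/T2 - 1/T1 = -1.3073e-04
ts2_new = 2.48 min

2.48 min


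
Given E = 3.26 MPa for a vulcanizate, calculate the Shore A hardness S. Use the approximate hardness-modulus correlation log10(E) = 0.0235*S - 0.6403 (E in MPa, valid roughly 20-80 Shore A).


log10(E) = 0.0235*S - 0.6403  =>  S = (log10(E) + 0.6403) / 0.0235
log10(3.26) = 0.513218
S = (0.513218 + 0.6403) / 0.0235 = 1.153518 / 0.0235
S = 49.1

Shore A = 49.1


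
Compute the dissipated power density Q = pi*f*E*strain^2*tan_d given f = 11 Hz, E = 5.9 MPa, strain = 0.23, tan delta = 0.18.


Q = pi * f * E * strain^2 * tan_d
= pi * 11 * 5.9 * 0.23^2 * 0.18
= pi * 11 * 5.9 * 0.0529 * 0.18
= 1.9414

Q = 1.9414


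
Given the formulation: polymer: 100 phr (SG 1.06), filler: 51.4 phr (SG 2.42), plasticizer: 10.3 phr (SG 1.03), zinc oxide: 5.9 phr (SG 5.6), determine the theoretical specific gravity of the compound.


Sum of weights = 167.6
Volume contributions:
  polymer: 100/1.06 = 94.3396
  filler: 51.4/2.42 = 21.2397
  plasticizer: 10.3/1.03 = 10.0000
  zinc oxide: 5.9/5.6 = 1.0536
Sum of volumes = 126.6329
SG = 167.6 / 126.6329 = 1.324

SG = 1.324


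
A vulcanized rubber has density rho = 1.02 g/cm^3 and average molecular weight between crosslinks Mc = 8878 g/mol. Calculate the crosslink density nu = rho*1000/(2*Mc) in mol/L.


nu = rho * 1000 / (2 * Mc)
nu = 1.02 * 1000 / (2 * 8878)
nu = 1020.0 / 17756
nu = 0.0574 mol/L

0.0574 mol/L


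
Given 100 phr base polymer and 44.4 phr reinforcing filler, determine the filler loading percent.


Filler % = filler / (rubber + filler) * 100
= 44.4 / (100 + 44.4) * 100
= 44.4 / 144.4 * 100
= 30.75%

30.75%


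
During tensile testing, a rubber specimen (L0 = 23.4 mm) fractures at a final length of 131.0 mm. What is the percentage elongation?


Elongation = (Lf - L0) / L0 * 100
= (131.0 - 23.4) / 23.4 * 100
= 107.6 / 23.4 * 100
= 459.8%

459.8%


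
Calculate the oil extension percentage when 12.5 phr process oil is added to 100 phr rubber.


Oil % = oil / (100 + oil) * 100
= 12.5 / (100 + 12.5) * 100
= 12.5 / 112.5 * 100
= 11.11%

11.11%


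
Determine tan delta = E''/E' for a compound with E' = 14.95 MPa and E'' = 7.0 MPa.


tan delta = E'' / E'
= 7.0 / 14.95
= 0.4682

tan delta = 0.4682


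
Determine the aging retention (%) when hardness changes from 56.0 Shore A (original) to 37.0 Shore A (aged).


Retention = aged / original * 100
= 37.0 / 56.0 * 100
= 66.1%

66.1%


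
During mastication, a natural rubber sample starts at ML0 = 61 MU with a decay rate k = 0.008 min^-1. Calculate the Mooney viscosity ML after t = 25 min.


ML = ML0 * exp(-k * t)
ML = 61 * exp(-0.008 * 25)
ML = 61 * 0.8187
ML = 49.94 MU

49.94 MU


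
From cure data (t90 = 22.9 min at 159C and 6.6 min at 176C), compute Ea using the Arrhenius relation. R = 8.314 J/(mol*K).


T1 = 432.15 K, T2 = 449.15 K
1/T1 - 1/T2 = 8.7584e-05
ln(t1/t2) = ln(22.9/6.6) = 1.2441
Ea = 8.314 * 1.2441 / 8.7584e-05 = 118094.8290 J/mol
Ea = 118.09 kJ/mol

118.09 kJ/mol


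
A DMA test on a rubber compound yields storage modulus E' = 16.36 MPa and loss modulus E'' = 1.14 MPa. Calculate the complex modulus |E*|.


|E*| = sqrt(E'^2 + E''^2)
= sqrt(16.36^2 + 1.14^2)
= sqrt(267.6496 + 1.2996)
= 16.4 MPa

16.4 MPa


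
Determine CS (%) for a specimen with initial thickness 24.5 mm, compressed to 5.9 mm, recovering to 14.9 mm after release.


CS = (t0 - recovered) / (t0 - ts) * 100
= (24.5 - 14.9) / (24.5 - 5.9) * 100
= 9.6 / 18.6 * 100
= 51.6%

51.6%


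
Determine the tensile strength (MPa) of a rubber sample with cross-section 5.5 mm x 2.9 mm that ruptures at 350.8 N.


Area = width * thickness = 5.5 * 2.9 = 15.95 mm^2
TS = force / area = 350.8 / 15.95 = 21.99 MPa

21.99 MPa


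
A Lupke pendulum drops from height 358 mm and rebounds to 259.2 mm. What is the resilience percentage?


Resilience = h_rebound / h_drop * 100
= 259.2 / 358 * 100
= 72.4%

72.4%


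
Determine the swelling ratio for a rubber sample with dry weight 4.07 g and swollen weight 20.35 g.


Q = W_swollen / W_dry
Q = 20.35 / 4.07
Q = 5.0

Q = 5.0


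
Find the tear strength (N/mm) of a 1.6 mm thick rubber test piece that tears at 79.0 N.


Tear strength = force / thickness
= 79.0 / 1.6
= 49.38 N/mm

49.38 N/mm


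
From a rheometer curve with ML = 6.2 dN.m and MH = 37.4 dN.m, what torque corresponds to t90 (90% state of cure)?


M90 = ML + 0.9 * (MH - ML)
M90 = 6.2 + 0.9 * (37.4 - 6.2)
M90 = 6.2 + 0.9 * 31.2
M90 = 34.28 dN.m

34.28 dN.m


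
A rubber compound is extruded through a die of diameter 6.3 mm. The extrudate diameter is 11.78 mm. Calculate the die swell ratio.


Die swell ratio = D_extrudate / D_die
= 11.78 / 6.3
= 1.87

Die swell = 1.87


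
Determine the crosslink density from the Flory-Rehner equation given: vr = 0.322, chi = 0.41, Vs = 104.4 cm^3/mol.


ln(1 - vr) = ln(1 - 0.322) = -0.3886
Numerator = -((-0.3886) + 0.322 + 0.41 * 0.322^2) = 0.0241
Denominator = 104.4 * (0.322^(1/3) - 0.322/2) = 54.7487
nu = 0.0241 / 54.7487 = 4.4015e-04 mol/cm^3

4.4015e-04 mol/cm^3


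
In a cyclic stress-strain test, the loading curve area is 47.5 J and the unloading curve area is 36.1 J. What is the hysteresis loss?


Hysteresis loss = loading - unloading
= 47.5 - 36.1
= 11.4 J

11.4 J


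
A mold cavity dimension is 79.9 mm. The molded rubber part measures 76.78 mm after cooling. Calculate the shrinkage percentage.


Shrinkage = (mold - part) / mold * 100
= (79.9 - 76.78) / 79.9 * 100
= 3.12 / 79.9 * 100
= 3.9%

3.9%


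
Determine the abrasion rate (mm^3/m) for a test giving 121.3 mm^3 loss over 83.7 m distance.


Rate = volume_loss / distance
= 121.3 / 83.7
= 1.449 mm^3/m

1.449 mm^3/m


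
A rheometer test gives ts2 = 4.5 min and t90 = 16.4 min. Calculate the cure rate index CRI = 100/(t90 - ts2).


CRI = 100 / (t90 - ts2)
= 100 / (16.4 - 4.5)
= 100 / 11.9
= 8.4 min^-1

8.4 min^-1


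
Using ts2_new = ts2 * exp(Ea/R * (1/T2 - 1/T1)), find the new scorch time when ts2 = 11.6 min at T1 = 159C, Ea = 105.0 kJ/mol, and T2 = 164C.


Convert temperatures: T1 = 159 + 273.15 = 432.15 K, T2 = 164 + 273.15 = 437.15 K
ts2_new = 11.6 * exp(105000 / 8.314 * (1/437.15 - 1/432.15))
1/T2 - 1/T1 = -2.6467e-05
ts2_new = 8.3 min

8.3 min


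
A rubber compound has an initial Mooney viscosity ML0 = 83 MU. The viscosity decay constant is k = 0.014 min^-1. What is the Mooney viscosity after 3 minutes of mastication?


ML = ML0 * exp(-k * t)
ML = 83 * exp(-0.014 * 3)
ML = 83 * 0.9589
ML = 79.59 MU

79.59 MU


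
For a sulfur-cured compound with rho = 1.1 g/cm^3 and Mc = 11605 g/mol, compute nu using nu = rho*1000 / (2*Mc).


nu = rho * 1000 / (2 * Mc)
nu = 1.1 * 1000 / (2 * 11605)
nu = 1100.0 / 23210
nu = 0.0474 mol/L

0.0474 mol/L


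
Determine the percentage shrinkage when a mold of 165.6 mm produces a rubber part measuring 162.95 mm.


Shrinkage = (mold - part) / mold * 100
= (165.6 - 162.95) / 165.6 * 100
= 2.65 / 165.6 * 100
= 1.6%

1.6%


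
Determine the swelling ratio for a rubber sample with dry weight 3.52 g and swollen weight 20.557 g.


Q = W_swollen / W_dry
Q = 20.557 / 3.52
Q = 5.84

Q = 5.84


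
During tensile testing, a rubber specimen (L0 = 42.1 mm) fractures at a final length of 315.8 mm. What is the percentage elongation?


Elongation = (Lf - L0) / L0 * 100
= (315.8 - 42.1) / 42.1 * 100
= 273.7 / 42.1 * 100
= 650.1%

650.1%


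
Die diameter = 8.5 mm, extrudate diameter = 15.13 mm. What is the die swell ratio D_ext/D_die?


Die swell ratio = D_extrudate / D_die
= 15.13 / 8.5
= 1.78

Die swell = 1.78


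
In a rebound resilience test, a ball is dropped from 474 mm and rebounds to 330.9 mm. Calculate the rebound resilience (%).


Resilience = h_rebound / h_drop * 100
= 330.9 / 474 * 100
= 69.8%

69.8%


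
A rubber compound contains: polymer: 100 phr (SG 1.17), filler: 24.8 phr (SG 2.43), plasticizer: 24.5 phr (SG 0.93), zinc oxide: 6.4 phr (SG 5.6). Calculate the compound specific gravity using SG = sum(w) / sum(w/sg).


Sum of weights = 155.7
Volume contributions:
  polymer: 100/1.17 = 85.4701
  filler: 24.8/2.43 = 10.2058
  plasticizer: 24.5/0.93 = 26.3441
  zinc oxide: 6.4/5.6 = 1.1429
Sum of volumes = 123.1628
SG = 155.7 / 123.1628 = 1.264

SG = 1.264


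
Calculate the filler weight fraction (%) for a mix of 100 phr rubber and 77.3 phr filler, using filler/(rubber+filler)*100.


Filler % = filler / (rubber + filler) * 100
= 77.3 / (100 + 77.3) * 100
= 77.3 / 177.3 * 100
= 43.6%

43.6%


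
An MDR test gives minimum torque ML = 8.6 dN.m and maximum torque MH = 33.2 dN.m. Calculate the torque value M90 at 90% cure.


M90 = ML + 0.9 * (MH - ML)
M90 = 8.6 + 0.9 * (33.2 - 8.6)
M90 = 8.6 + 0.9 * 24.6
M90 = 30.74 dN.m

30.74 dN.m


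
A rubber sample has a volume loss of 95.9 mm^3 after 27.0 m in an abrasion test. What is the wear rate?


Rate = volume_loss / distance
= 95.9 / 27.0
= 3.552 mm^3/m

3.552 mm^3/m


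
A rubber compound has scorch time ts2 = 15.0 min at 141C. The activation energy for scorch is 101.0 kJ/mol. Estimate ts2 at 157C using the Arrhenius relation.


Convert temperatures: T1 = 141 + 273.15 = 414.15 K, T2 = 157 + 273.15 = 430.15 K
ts2_new = 15.0 * exp(101000 / 8.314 * (1/430.15 - 1/414.15))
1/T2 - 1/T1 = -8.9814e-05
ts2_new = 5.04 min

5.04 min


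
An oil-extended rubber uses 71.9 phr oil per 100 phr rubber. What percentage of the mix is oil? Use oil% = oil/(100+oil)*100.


Oil % = oil / (100 + oil) * 100
= 71.9 / (100 + 71.9) * 100
= 71.9 / 171.9 * 100
= 41.83%

41.83%


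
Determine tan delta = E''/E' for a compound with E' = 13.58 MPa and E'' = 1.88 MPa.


tan delta = E'' / E'
= 1.88 / 13.58
= 0.1384

tan delta = 0.1384


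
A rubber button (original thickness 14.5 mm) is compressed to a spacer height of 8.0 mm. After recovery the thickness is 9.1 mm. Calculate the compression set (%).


CS = (t0 - recovered) / (t0 - ts) * 100
= (14.5 - 9.1) / (14.5 - 8.0) * 100
= 5.4 / 6.5 * 100
= 83.1%

83.1%


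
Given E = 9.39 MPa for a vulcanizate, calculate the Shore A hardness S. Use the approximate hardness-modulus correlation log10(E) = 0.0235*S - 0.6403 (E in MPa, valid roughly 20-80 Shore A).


log10(E) = 0.0235*S - 0.6403  =>  S = (log10(E) + 0.6403) / 0.0235
log10(9.39) = 0.972666
S = (0.972666 + 0.6403) / 0.0235 = 1.612966 / 0.0235
S = 68.6

Shore A = 68.6


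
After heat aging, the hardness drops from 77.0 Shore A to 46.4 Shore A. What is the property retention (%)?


Retention = aged / original * 100
= 46.4 / 77.0 * 100
= 60.3%

60.3%


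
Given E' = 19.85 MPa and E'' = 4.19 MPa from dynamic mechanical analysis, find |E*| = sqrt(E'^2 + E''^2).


|E*| = sqrt(E'^2 + E''^2)
= sqrt(19.85^2 + 4.19^2)
= sqrt(394.0225 + 17.5561)
= 20.287 MPa

20.287 MPa


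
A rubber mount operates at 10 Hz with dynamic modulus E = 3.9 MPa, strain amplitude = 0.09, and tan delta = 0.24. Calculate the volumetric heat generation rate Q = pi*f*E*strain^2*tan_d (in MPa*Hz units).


Q = pi * f * E * strain^2 * tan_d
= pi * 10 * 3.9 * 0.09^2 * 0.24
= pi * 10 * 3.9 * 0.0081 * 0.24
= 0.2382

Q = 0.2382


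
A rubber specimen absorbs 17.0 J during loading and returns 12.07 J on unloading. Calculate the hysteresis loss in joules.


Hysteresis loss = loading - unloading
= 17.0 - 12.07
= 4.93 J

4.93 J


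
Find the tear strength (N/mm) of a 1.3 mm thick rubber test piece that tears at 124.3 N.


Tear strength = force / thickness
= 124.3 / 1.3
= 95.62 N/mm

95.62 N/mm


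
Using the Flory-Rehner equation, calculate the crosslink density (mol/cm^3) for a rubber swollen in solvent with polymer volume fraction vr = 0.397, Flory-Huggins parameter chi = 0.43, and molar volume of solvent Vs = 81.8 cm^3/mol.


ln(1 - vr) = ln(1 - 0.397) = -0.5058
Numerator = -((-0.5058) + 0.397 + 0.43 * 0.397^2) = 0.0411
Denominator = 81.8 * (0.397^(1/3) - 0.397/2) = 43.8824
nu = 0.0411 / 43.8824 = 9.3582e-04 mol/cm^3

9.3582e-04 mol/cm^3


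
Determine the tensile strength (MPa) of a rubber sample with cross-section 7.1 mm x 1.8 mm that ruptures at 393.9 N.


Area = width * thickness = 7.1 * 1.8 = 12.78 mm^2
TS = force / area = 393.9 / 12.78 = 30.82 MPa

30.82 MPa


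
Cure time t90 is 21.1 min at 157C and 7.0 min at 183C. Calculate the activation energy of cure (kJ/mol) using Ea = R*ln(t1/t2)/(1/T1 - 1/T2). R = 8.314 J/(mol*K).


T1 = 430.15 K, T2 = 456.15 K
1/T1 - 1/T2 = 1.3251e-04
ln(t1/t2) = ln(21.1/7.0) = 1.1034
Ea = 8.314 * 1.1034 / 1.3251e-04 = 69228.1382 J/mol
Ea = 69.23 kJ/mol

69.23 kJ/mol


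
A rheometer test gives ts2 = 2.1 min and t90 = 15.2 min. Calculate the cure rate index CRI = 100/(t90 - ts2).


CRI = 100 / (t90 - ts2)
= 100 / (15.2 - 2.1)
= 100 / 13.1
= 7.63 min^-1

7.63 min^-1


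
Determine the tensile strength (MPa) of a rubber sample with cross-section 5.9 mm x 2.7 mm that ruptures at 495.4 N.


Area = width * thickness = 5.9 * 2.7 = 15.93 mm^2
TS = force / area = 495.4 / 15.93 = 31.1 MPa

31.1 MPa


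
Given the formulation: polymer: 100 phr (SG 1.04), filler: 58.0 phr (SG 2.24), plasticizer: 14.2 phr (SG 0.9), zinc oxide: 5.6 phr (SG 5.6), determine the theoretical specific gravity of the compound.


Sum of weights = 177.8
Volume contributions:
  polymer: 100/1.04 = 96.1538
  filler: 58.0/2.24 = 25.8929
  plasticizer: 14.2/0.9 = 15.7778
  zinc oxide: 5.6/5.6 = 1.0000
Sum of volumes = 138.8245
SG = 177.8 / 138.8245 = 1.281

SG = 1.281


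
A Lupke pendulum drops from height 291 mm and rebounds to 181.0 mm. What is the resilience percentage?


Resilience = h_rebound / h_drop * 100
= 181.0 / 291 * 100
= 62.2%

62.2%


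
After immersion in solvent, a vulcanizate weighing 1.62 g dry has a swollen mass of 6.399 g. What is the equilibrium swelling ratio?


Q = W_swollen / W_dry
Q = 6.399 / 1.62
Q = 3.95

Q = 3.95


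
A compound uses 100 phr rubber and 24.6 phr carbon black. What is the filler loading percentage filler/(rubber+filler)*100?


Filler % = filler / (rubber + filler) * 100
= 24.6 / (100 + 24.6) * 100
= 24.6 / 124.6 * 100
= 19.74%

19.74%


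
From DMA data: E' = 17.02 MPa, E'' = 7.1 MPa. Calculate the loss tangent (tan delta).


tan delta = E'' / E'
= 7.1 / 17.02
= 0.4172

tan delta = 0.4172


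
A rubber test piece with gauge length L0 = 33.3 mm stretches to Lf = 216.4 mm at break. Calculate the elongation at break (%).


Elongation = (Lf - L0) / L0 * 100
= (216.4 - 33.3) / 33.3 * 100
= 183.1 / 33.3 * 100
= 549.8%

549.8%


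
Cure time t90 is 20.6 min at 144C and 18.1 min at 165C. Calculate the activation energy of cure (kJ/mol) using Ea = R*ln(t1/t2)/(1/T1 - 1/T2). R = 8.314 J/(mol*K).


T1 = 417.15 K, T2 = 438.15 K
1/T1 - 1/T2 = 1.1490e-04
ln(t1/t2) = ln(20.6/18.1) = 0.1294
Ea = 8.314 * 0.1294 / 1.1490e-04 = 9362.0303 J/mol
Ea = 9.36 kJ/mol

9.36 kJ/mol


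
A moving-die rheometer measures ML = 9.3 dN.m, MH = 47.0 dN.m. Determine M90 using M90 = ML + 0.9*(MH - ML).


M90 = ML + 0.9 * (MH - ML)
M90 = 9.3 + 0.9 * (47.0 - 9.3)
M90 = 9.3 + 0.9 * 37.7
M90 = 43.23 dN.m

43.23 dN.m


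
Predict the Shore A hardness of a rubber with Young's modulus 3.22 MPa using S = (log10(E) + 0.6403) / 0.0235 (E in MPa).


log10(E) = 0.0235*S - 0.6403  =>  S = (log10(E) + 0.6403) / 0.0235
log10(3.22) = 0.507856
S = (0.507856 + 0.6403) / 0.0235 = 1.148156 / 0.0235
S = 48.9

Shore A = 48.9


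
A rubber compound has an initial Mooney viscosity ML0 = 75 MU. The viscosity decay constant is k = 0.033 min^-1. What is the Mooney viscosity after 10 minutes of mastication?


ML = ML0 * exp(-k * t)
ML = 75 * exp(-0.033 * 10)
ML = 75 * 0.7189
ML = 53.92 MU

53.92 MU


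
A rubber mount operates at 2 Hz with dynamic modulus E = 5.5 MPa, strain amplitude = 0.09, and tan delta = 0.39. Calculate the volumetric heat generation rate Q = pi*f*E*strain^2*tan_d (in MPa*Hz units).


Q = pi * f * E * strain^2 * tan_d
= pi * 2 * 5.5 * 0.09^2 * 0.39
= pi * 2 * 5.5 * 0.0081 * 0.39
= 0.1092

Q = 0.1092


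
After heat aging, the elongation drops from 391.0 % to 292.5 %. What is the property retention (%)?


Retention = aged / original * 100
= 292.5 / 391.0 * 100
= 74.8%

74.8%


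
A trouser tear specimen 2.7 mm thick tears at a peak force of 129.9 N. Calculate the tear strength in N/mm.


Tear strength = force / thickness
= 129.9 / 2.7
= 48.11 N/mm

48.11 N/mm


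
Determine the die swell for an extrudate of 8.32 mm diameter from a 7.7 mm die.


Die swell ratio = D_extrudate / D_die
= 8.32 / 7.7
= 1.081

Die swell = 1.081


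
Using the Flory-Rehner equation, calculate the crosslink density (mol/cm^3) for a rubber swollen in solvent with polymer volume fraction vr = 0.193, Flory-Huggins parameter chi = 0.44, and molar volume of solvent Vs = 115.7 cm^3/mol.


ln(1 - vr) = ln(1 - 0.193) = -0.2144
Numerator = -((-0.2144) + 0.193 + 0.44 * 0.193^2) = 0.0050
Denominator = 115.7 * (0.193^(1/3) - 0.193/2) = 55.6979
nu = 0.0050 / 55.6979 = 9.0525e-05 mol/cm^3

9.0525e-05 mol/cm^3


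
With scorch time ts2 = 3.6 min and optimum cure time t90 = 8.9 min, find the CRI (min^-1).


CRI = 100 / (t90 - ts2)
= 100 / (8.9 - 3.6)
= 100 / 5.3
= 18.87 min^-1

18.87 min^-1


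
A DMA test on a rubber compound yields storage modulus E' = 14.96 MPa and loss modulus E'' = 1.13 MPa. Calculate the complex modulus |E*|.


|E*| = sqrt(E'^2 + E''^2)
= sqrt(14.96^2 + 1.13^2)
= sqrt(223.8016 + 1.2769)
= 15.003 MPa

15.003 MPa


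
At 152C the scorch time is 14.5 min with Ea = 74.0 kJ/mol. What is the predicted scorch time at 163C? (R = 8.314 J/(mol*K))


Convert temperatures: T1 = 152 + 273.15 = 425.15 K, T2 = 163 + 273.15 = 436.15 K
ts2_new = 14.5 * exp(74000 / 8.314 * (1/436.15 - 1/425.15))
1/T2 - 1/T1 = -5.9322e-05
ts2_new = 8.55 min

8.55 min


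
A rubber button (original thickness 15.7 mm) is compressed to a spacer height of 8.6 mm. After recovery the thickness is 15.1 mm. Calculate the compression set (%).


CS = (t0 - recovered) / (t0 - ts) * 100
= (15.7 - 15.1) / (15.7 - 8.6) * 100
= 0.6 / 7.1 * 100
= 8.5%

8.5%


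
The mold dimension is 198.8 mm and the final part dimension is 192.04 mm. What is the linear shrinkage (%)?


Shrinkage = (mold - part) / mold * 100
= (198.8 - 192.04) / 198.8 * 100
= 6.76 / 198.8 * 100
= 3.4%

3.4%


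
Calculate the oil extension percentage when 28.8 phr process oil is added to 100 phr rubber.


Oil % = oil / (100 + oil) * 100
= 28.8 / (100 + 28.8) * 100
= 28.8 / 128.8 * 100
= 22.36%

22.36%


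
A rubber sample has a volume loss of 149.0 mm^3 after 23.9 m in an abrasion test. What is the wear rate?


Rate = volume_loss / distance
= 149.0 / 23.9
= 6.234 mm^3/m

6.234 mm^3/m


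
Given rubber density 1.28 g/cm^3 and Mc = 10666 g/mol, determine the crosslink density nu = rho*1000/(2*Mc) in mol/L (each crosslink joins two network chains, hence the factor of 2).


nu = rho * 1000 / (2 * Mc)
nu = 1.28 * 1000 / (2 * 10666)
nu = 1280.0 / 21332
nu = 0.0600 mol/L

0.0600 mol/L


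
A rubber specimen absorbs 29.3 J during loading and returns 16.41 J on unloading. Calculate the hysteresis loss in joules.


Hysteresis loss = loading - unloading
= 29.3 - 16.41
= 12.89 J

12.89 J


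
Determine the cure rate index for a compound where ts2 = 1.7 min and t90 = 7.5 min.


CRI = 100 / (t90 - ts2)
= 100 / (7.5 - 1.7)
= 100 / 5.8
= 17.24 min^-1

17.24 min^-1


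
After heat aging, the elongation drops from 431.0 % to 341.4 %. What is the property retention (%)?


Retention = aged / original * 100
= 341.4 / 431.0 * 100
= 79.2%

79.2%


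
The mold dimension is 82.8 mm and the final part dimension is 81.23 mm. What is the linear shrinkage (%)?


Shrinkage = (mold - part) / mold * 100
= (82.8 - 81.23) / 82.8 * 100
= 1.57 / 82.8 * 100
= 1.9%

1.9%


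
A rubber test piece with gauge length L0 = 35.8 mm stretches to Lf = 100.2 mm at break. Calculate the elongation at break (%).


Elongation = (Lf - L0) / L0 * 100
= (100.2 - 35.8) / 35.8 * 100
= 64.4 / 35.8 * 100
= 179.9%

179.9%


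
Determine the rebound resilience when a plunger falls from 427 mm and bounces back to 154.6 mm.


Resilience = h_rebound / h_drop * 100
= 154.6 / 427 * 100
= 36.2%

36.2%


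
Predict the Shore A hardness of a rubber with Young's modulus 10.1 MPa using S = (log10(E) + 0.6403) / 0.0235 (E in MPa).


log10(E) = 0.0235*S - 0.6403  =>  S = (log10(E) + 0.6403) / 0.0235
log10(10.1) = 1.004321
S = (1.004321 + 0.6403) / 0.0235 = 1.644621 / 0.0235
S = 70.0

Shore A = 70.0


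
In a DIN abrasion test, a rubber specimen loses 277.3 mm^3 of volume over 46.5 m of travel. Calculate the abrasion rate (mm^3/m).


Rate = volume_loss / distance
= 277.3 / 46.5
= 5.963 mm^3/m

5.963 mm^3/m


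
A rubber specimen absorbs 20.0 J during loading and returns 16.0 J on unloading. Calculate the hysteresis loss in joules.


Hysteresis loss = loading - unloading
= 20.0 - 16.0
= 4.0 J

4.0 J


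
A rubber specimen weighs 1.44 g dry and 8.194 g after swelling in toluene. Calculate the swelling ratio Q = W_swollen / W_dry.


Q = W_swollen / W_dry
Q = 8.194 / 1.44
Q = 5.69

Q = 5.69


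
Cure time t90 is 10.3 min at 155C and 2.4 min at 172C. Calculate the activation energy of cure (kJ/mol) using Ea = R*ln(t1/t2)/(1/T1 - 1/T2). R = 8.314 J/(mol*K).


T1 = 428.15 K, T2 = 445.15 K
1/T1 - 1/T2 = 8.9196e-05
ln(t1/t2) = ln(10.3/2.4) = 1.4567
Ea = 8.314 * 1.4567 / 8.9196e-05 = 135776.9781 J/mol
Ea = 135.78 kJ/mol

135.78 kJ/mol


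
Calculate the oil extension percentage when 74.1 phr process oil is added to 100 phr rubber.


Oil % = oil / (100 + oil) * 100
= 74.1 / (100 + 74.1) * 100
= 74.1 / 174.1 * 100
= 42.56%

42.56%


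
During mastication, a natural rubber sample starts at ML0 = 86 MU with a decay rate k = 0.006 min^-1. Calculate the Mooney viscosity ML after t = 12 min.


ML = ML0 * exp(-k * t)
ML = 86 * exp(-0.006 * 12)
ML = 86 * 0.9305
ML = 80.03 MU

80.03 MU


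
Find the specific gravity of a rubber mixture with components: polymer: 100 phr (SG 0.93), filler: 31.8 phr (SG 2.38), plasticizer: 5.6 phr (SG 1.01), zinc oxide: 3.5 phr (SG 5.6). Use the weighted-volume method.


Sum of weights = 140.9
Volume contributions:
  polymer: 100/0.93 = 107.5269
  filler: 31.8/2.38 = 13.3613
  plasticizer: 5.6/1.01 = 5.5446
  zinc oxide: 3.5/5.6 = 0.6250
Sum of volumes = 127.0578
SG = 140.9 / 127.0578 = 1.109

SG = 1.109


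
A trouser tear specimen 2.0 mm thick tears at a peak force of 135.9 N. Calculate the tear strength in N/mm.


Tear strength = force / thickness
= 135.9 / 2.0
= 67.95 N/mm

67.95 N/mm


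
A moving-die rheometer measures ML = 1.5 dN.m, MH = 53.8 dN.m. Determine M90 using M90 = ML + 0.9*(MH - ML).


M90 = ML + 0.9 * (MH - ML)
M90 = 1.5 + 0.9 * (53.8 - 1.5)
M90 = 1.5 + 0.9 * 52.3
M90 = 48.57 dN.m

48.57 dN.m


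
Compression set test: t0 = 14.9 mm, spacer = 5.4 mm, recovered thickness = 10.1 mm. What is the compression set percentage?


CS = (t0 - recovered) / (t0 - ts) * 100
= (14.9 - 10.1) / (14.9 - 5.4) * 100
= 4.8 / 9.5 * 100
= 50.5%

50.5%


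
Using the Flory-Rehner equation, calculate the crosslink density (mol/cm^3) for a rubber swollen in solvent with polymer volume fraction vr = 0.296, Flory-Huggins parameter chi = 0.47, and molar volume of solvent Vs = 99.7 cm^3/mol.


ln(1 - vr) = ln(1 - 0.296) = -0.3510
Numerator = -((-0.3510) + 0.296 + 0.47 * 0.296^2) = 0.0138
Denominator = 99.7 * (0.296^(1/3) - 0.296/2) = 51.6889
nu = 0.0138 / 51.6889 = 2.6693e-04 mol/cm^3

2.6693e-04 mol/cm^3


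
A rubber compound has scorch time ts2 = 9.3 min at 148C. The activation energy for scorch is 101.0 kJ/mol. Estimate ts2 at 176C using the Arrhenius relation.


Convert temperatures: T1 = 148 + 273.15 = 421.15 K, T2 = 176 + 273.15 = 449.15 K
ts2_new = 9.3 * exp(101000 / 8.314 * (1/449.15 - 1/421.15))
1/T2 - 1/T1 = -1.4802e-04
ts2_new = 1.54 min

1.54 min


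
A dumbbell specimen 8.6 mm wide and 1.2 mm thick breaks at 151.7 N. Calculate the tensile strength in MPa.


Area = width * thickness = 8.6 * 1.2 = 10.32 mm^2
TS = force / area = 151.7 / 10.32 = 14.7 MPa

14.7 MPa


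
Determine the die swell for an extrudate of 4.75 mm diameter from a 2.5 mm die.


Die swell ratio = D_extrudate / D_die
= 4.75 / 2.5
= 1.9

Die swell = 1.9


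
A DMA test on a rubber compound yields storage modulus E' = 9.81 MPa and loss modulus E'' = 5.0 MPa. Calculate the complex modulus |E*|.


|E*| = sqrt(E'^2 + E''^2)
= sqrt(9.81^2 + 5.0^2)
= sqrt(96.2361 + 25.0000)
= 11.011 MPa

11.011 MPa


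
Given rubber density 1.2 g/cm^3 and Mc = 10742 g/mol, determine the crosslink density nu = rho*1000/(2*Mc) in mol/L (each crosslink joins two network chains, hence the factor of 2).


nu = rho * 1000 / (2 * Mc)
nu = 1.2 * 1000 / (2 * 10742)
nu = 1200.0 / 21484
nu = 0.0559 mol/L

0.0559 mol/L
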